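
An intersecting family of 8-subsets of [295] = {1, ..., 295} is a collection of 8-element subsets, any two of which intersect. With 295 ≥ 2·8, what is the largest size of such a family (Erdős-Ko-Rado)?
max |F| = C(294, 7) = 35054887942368

The Erdős-Ko-Rado theorem states: for n ≥ 2k, an intersecting family of k-subsets of an n-element set has size at most C(n − 1, k − 1), with equality for 'star' families {A ⊆ [n] : |A| = k, i ∈ A} (fix an element i). For n = 295, k = 8: C(294, 7) = 35054887942368.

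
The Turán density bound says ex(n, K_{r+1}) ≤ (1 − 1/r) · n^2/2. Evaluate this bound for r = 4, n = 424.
Turán density bound = (3/4) · 424^2/2 = 67416

Turán's theorem: ex(n, K_{r+1}) is achieved by the complete r-partite Turán graph T(n, r) with parts as balanced as possible, and is at most (1 − 1/r) · n^2/2. For r = 4, n = 424: the density bound is (3/4) · 179776/2 = 67416. Since 4 ∣ 424, the Turán graph T(424, 4) has parts of equal size 106, and its edge count e(T(424, 4)) = 67416 attains the density bound exactly.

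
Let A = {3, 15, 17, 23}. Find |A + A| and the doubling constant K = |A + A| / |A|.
K = |A + A| / |A| = 10/4 = 5/2

Enumerate A + A = {a + b : a, b ∈ A}. With |A| = 4, there are |A|^2 = 16 ordered sum pairs; collecting distinct values, A + A = {6, 18, 20, 26, 30, 32, 34, 38, 40, 46}, so |A + A| = 10. Thus K = 10/4 = 5/2. For comparison, the minimum possible |A + A| over all 4-element sets is 2·4 − 1 = 7 (so min K = 7/4), attained only by arithmetic progressions.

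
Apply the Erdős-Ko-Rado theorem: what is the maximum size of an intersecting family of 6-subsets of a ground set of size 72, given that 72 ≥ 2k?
max |F| = C(71, 5) = 13019909

The Erdős-Ko-Rado theorem states: for n ≥ 2k, an intersecting family of k-subsets of an n-element set has size at most C(n − 1, k − 1), with equality for 'star' families {A ⊆ [n] : |A| = k, i ∈ A} (fix an element i). For n = 72, k = 6: C(71, 5) = 13019909.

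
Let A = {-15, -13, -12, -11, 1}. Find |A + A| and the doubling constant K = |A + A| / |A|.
K = |A + A| / |A| = 13/5

Enumerate A + A = {a + b : a, b ∈ A}. With |A| = 5, there are |A|^2 = 25 ordered sum pairs; collecting distinct values, A + A = {-30, -28, -27, -26, -25, -24, -23, -22, -14, -12, -11, -10, 2}, so |A + A| = 13. Thus K = 13/5. For comparison, the minimum possible |A + A| over all 5-element sets is 2·5 − 1 = 9 (so min K = 9/5), attained only by arithmetic progressions.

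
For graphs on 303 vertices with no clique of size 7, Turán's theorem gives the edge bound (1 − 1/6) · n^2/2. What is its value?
Turán density bound = (5/6) · 303^2/2 = 153015/4 ≈ 38253.75

Turán's theorem: ex(n, K_{r+1}) is achieved by the complete r-partite Turán graph T(n, r) with parts as balanced as possible, and is at most (1 − 1/r) · n^2/2. For r = 6, n = 303: the density bound is (5/6) · 91809/2 = 153015/4 ≈ 38253.75. The integer-valued extremum is e(T(303, 6)) = 38253, which is strictly less than the density bound 153015/4 since 6 ∤ 303 (the parts of T(303, 6) cannot all be equal).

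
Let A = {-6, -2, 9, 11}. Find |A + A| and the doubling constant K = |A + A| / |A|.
K = |A + A| / |A| = 10/4 = 5/2

Enumerate A + A = {a + b : a, b ∈ A}. With |A| = 4, there are |A|^2 = 16 ordered sum pairs; collecting distinct values, A + A = {-12, -8, -4, 3, 5, 7, 9, 18, 20, 22}, so |A + A| = 10. Thus K = 10/4 = 5/2. For comparison, the minimum possible |A + A| over all 4-element sets is 2·4 − 1 = 7 (so min K = 7/4), attained only by arithmetic progressions.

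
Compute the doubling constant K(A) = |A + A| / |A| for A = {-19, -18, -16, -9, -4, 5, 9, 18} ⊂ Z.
K = |A + A| / |A| = 33/8

Enumerate A + A = {a + b : a, b ∈ A}. With |A| = 8, there are |A|^2 = 64 ordered sum pairs; collecting distinct values, A + A = {-38, -37, -36, -35, -34, -32, -28, -27, -25, -23, -22, -20, -18, -14, -13, -11, -10, -9, -8, -7, -4, -1, 0, 1, 2, 5, 9, 10, 14, 18, 23, 27, 36}, so |A + A| = 33. Thus K = 33/8. For comparison, the minimum possible |A + A| over all 8-element sets is 2·8 − 1 = 15 (so min K = 15/8), attained only by arithmetic progressions.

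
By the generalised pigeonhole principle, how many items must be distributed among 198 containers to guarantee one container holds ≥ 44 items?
n = (44 − 1)·198 + 1 = 8515

By the generalised pigeonhole principle, to guarantee some box contains ≥ r objects we need more than (r − 1) · k objects total. Threshold: n = (r − 1) · k + 1. With r = 44 and k = 198: n = 43 · 198 + 1 = 8514 + 1 = 8515. For n = 8514 = 43 · 198, we can put exactly 43 objects in every box, avoiding 44 in any single one — so 8515 is tight.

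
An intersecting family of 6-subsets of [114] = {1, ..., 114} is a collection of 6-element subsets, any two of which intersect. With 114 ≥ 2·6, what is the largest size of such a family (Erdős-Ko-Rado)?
max |F| = C(113, 5) = 140364532

Erdős-Ko-Rado (1961): when n ≥ 2k, max |F| = C(n−1, k−1). The bound is attained by the star {A : i ∈ A} for any fixed i ∈ [n]. Here C(114−1, 6−1) = C(113, 5) = 140364532.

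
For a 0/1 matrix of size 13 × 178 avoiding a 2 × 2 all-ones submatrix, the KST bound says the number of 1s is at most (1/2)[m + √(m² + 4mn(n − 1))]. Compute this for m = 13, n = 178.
z(13, 178; 2, 2) ≤ (1/2)[13 + √(13² + 4·13·178·177)] = (1/2)[13 + √1638481] = 646.5158

Kővári–Sós–Turán: let r_1, ..., r_13 be the row sums and z = Σ r_i the total number of 1s. Each pair of columns can share at most one row with both entries 1 (else a 2×2 all-ones block appears), so Σ_i C(r_i, 2) ≤ C(178, 2) = 15753. By convexity Σ_i C(r_i, 2) ≥ 13·C(z/13, 2) = z(z − 13)/(2·13), giving z² − 13z − 13·178·177 ≤ 0 and hence z ≤ (1/2)[13 + √(169 + 4·409578)] = (1/2)[13 + √1638481] ≈ (1/2)(13 + 1280.0316) = 646.5158.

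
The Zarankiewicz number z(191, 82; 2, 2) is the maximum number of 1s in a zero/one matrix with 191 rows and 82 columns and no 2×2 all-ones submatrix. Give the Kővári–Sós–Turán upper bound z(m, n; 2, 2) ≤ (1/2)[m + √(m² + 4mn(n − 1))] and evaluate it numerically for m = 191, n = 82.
z(191, 82; 2, 2) ≤ (1/2)[191 + √(191² + 4·191·82·81)] = (1/2)[191 + √5110969] = 1225.8726

Kővári–Sós–Turán: let r_1, ..., r_191 be the row sums and z = Σ r_i the total number of 1s. Each pair of columns can share at most one row with both entries 1 (else a 2×2 all-ones block appears), so Σ_i C(r_i, 2) ≤ C(82, 2) = 3321. By convexity Σ_i C(r_i, 2) ≥ 191·C(z/191, 2) = z(z − 191)/(2·191), giving z² − 191z − 191·82·81 ≤ 0 and hence z ≤ (1/2)[191 + √(36481 + 4·1268622)] = (1/2)[191 + √5110969] ≈ (1/2)(191 + 2260.7452) = 1225.8726.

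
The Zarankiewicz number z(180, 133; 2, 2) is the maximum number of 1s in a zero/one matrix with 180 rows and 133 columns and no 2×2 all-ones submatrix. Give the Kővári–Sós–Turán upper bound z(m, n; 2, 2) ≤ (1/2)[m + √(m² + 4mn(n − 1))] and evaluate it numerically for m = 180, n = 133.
z(180, 133; 2, 2) ≤ (1/2)[180 + √(180² + 4·180·133·132)] = (1/2)[180 + √12672720] = 1869.9382

Kővári–Sós–Turán: let r_1, ..., r_180 be the row sums and z = Σ r_i the total number of 1s. Each pair of columns can share at most one row with both entries 1 (else a 2×2 all-ones block appears), so Σ_i C(r_i, 2) ≤ C(133, 2) = 8778. By convexity Σ_i C(r_i, 2) ≥ 180·C(z/180, 2) = z(z − 180)/(2·180), giving z² − 180z − 180·133·132 ≤ 0 and hence z ≤ (1/2)[180 + √(32400 + 4·3160080)] = (1/2)[180 + √12672720] ≈ (1/2)(180 + 3559.8764) = 1869.9382.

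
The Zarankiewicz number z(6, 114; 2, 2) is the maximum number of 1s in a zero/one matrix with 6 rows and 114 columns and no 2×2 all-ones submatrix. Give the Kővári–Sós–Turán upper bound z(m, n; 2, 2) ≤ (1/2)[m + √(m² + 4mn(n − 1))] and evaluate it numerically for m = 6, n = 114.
z(6, 114; 2, 2) ≤ (1/2)[6 + √(6² + 4·6·114·113)] = (1/2)[6 + √309204] = 281.0306

Kővári–Sós–Turán: let r_1, ..., r_6 be the row sums and z = Σ r_i the total number of 1s. Each pair of columns can share at most one row with both entries 1 (else a 2×2 all-ones block appears), so Σ_i C(r_i, 2) ≤ C(114, 2) = 6441. By convexity Σ_i C(r_i, 2) ≥ 6·C(z/6, 2) = z(z − 6)/(2·6), giving z² − 6z − 6·114·113 ≤ 0 and hence z ≤ (1/2)[6 + √(36 + 4·77292)] = (1/2)[6 + √309204] ≈ (1/2)(6 + 556.0611) = 281.0306.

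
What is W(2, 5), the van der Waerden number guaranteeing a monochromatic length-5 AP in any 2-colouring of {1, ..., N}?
W(2, 5) = 178

W(2, 5) = 178. The lower bound W(2, 5) > 177 comes from an explicit good 2-colouring of [1, 177]; the upper bound W(2, 5) ≤ 178 was verified by exhaustive search over 2-colourings of [1, 178].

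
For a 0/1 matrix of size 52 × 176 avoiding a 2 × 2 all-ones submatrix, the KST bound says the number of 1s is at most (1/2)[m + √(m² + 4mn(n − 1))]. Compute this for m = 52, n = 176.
z(52, 176; 2, 2) ≤ (1/2)[52 + √(52² + 4·52·176·175)] = (1/2)[52 + √6409104] = 1291.8104

Kővári–Sós–Turán: let r_1, ..., r_52 be the row sums and z = Σ r_i the total number of 1s. Each pair of columns can share at most one row with both entries 1 (else a 2×2 all-ones block appears), so Σ_i C(r_i, 2) ≤ C(176, 2) = 15400. By convexity Σ_i C(r_i, 2) ≥ 52·C(z/52, 2) = z(z − 52)/(2·52), giving z² − 52z − 52·176·175 ≤ 0 and hence z ≤ (1/2)[52 + √(2704 + 4·1601600)] = (1/2)[52 + √6409104] ≈ (1/2)(52 + 2531.6208) = 1291.8104.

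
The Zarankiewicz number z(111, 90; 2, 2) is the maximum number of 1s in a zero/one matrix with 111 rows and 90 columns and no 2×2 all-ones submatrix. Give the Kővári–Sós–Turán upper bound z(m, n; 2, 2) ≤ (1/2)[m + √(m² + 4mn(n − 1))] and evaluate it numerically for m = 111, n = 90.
z(111, 90; 2, 2) ≤ (1/2)[111 + √(111² + 4·111·90·89)] = (1/2)[111 + √3568761] = 1000.0582

Kővári–Sós–Turán: let r_1, ..., r_111 be the row sums and z = Σ r_i the total number of 1s. Each pair of columns can share at most one row with both entries 1 (else a 2×2 all-ones block appears), so Σ_i C(r_i, 2) ≤ C(90, 2) = 4005. By convexity Σ_i C(r_i, 2) ≥ 111·C(z/111, 2) = z(z − 111)/(2·111), giving z² − 111z − 111·90·89 ≤ 0 and hence z ≤ (1/2)[111 + √(12321 + 4·889110)] = (1/2)[111 + √3568761] ≈ (1/2)(111 + 1889.1165) = 1000.0582.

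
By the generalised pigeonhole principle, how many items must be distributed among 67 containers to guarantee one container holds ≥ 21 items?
n = (21 − 1)·67 + 1 = 1341

By the generalised pigeonhole principle, to guarantee some box contains ≥ r objects we need more than (r − 1) · k objects total. Threshold: n = (r − 1) · k + 1. With r = 21 and k = 67: n = 20 · 67 + 1 = 1340 + 1 = 1341. For n = 1340 = 20 · 67, we can put exactly 20 objects in every box, avoiding 21 in any single one — so 1341 is tight.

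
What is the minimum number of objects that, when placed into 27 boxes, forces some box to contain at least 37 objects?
n = (37 − 1)·27 + 1 = 973

By the generalised pigeonhole principle, to guarantee some box contains ≥ r objects we need more than (r − 1) · k objects total. Threshold: n = (r − 1) · k + 1. With r = 37 and k = 27: n = 36 · 27 + 1 = 972 + 1 = 973. For n = 972 = 36 · 27, we can put exactly 36 objects in every box, avoiding 37 in any single one — so 973 is tight.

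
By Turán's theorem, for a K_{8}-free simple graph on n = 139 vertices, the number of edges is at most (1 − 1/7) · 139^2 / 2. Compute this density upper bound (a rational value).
Turán density bound = (6/7) · 139^2/2 = 57963/7 ≈ 8280.4286

Turán's theorem: ex(n, K_{r+1}) is achieved by the complete r-partite Turán graph T(n, r) with parts as balanced as possible, and is at most (1 − 1/r) · n^2/2. For r = 7, n = 139: the density bound is (6/7) · 19321/2 = 57963/7 ≈ 8280.4286. The integer-valued extremum is e(T(139, 7)) = 8280, which is strictly less than the density bound 57963/7 since 7 ∤ 139 (the parts of T(139, 7) cannot all be equal).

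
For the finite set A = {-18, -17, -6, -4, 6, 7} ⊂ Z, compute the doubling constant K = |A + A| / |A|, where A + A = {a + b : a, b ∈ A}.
K = |A + A| / |A| = 18/6 = 3

Enumerate A + A = {a + b : a, b ∈ A}. With |A| = 6, there are |A|^2 = 36 ordered sum pairs; collecting distinct values, A + A = {-36, -35, -34, -24, -23, -22, -21, -12, -11, -10, -8, 0, 1, 2, 3, 12, 13, 14}, so |A + A| = 18. Thus K = 18/6 = 3. For comparison, the minimum possible |A + A| over all 6-element sets is 2·6 − 1 = 11 (so min K = 11/6), attained only by arithmetic progressions.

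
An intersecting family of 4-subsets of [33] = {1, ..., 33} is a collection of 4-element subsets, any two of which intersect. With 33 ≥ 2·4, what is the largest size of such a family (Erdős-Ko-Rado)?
max |F| = C(32, 3) = 4960

The Erdős-Ko-Rado theorem states: for n ≥ 2k, an intersecting family of k-subsets of an n-element set has size at most C(n − 1, k − 1), with equality for 'star' families {A ⊆ [n] : |A| = k, i ∈ A} (fix an element i). For n = 33, k = 4: C(32, 3) = 4960.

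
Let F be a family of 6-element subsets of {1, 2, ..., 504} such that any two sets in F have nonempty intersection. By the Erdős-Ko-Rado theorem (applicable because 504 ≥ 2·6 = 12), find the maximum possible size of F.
max |F| = C(503, 5) = 263026031225

The Erdős-Ko-Rado theorem states: for n ≥ 2k, an intersecting family of k-subsets of an n-element set has size at most C(n − 1, k − 1), with equality for 'star' families {A ⊆ [n] : |A| = k, i ∈ A} (fix an element i). For n = 504, k = 6: C(503, 5) = 263026031225.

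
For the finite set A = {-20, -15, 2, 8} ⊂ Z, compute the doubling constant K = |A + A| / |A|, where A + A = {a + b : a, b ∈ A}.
K = |A + A| / |A| = 10/4 = 5/2

Enumerate A + A = {a + b : a, b ∈ A}. With |A| = 4, there are |A|^2 = 16 ordered sum pairs; collecting distinct values, A + A = {-40, -35, -30, -18, -13, -12, -7, 4, 10, 16}, so |A + A| = 10. Thus K = 10/4 = 5/2. For comparison, the minimum possible |A + A| over all 4-element sets is 2·4 − 1 = 7 (so min K = 7/4), attained only by arithmetic progressions.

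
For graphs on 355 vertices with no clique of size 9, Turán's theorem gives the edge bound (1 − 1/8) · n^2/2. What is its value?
Turán density bound = (7/8) · 355^2/2 = 882175/16 ≈ 55135.9375

Turán's theorem: ex(n, K_{r+1}) is achieved by the complete r-partite Turán graph T(n, r) with parts as balanced as possible, and is at most (1 − 1/r) · n^2/2. For r = 8, n = 355: the density bound is (7/8) · 126025/2 = 882175/16 ≈ 55135.9375. The integer-valued extremum is e(T(355, 8)) = 55135, which is strictly less than the density bound 882175/16 since 8 ∤ 355 (the parts of T(355, 8) cannot all be equal).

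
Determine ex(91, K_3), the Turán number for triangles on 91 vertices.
ex(91, K_3) = ⌊91^2/4⌋ = 2070

Mantel (1907): a triangle-free graph on n vertices has at most ⌊n^2/4⌋ edges, with equality for the complete bipartite graph K_{⌊n/2⌋, ⌈n/2⌉}. For n = 91: ⌊91^2/4⌋ = ⌊8281/4⌋ = 2070. The extremal graph is K_{45, 46}, which has 45·46 = 2070 edges.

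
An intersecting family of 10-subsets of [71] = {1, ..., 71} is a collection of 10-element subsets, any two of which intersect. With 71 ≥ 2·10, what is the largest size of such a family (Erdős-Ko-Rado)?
max |F| = C(70, 9) = 65033528560

The Erdős-Ko-Rado theorem states: for n ≥ 2k, an intersecting family of k-subsets of an n-element set has size at most C(n − 1, k − 1), with equality for 'star' families {A ⊆ [n] : |A| = k, i ∈ A} (fix an element i). For n = 71, k = 10: C(70, 9) = 65033528560.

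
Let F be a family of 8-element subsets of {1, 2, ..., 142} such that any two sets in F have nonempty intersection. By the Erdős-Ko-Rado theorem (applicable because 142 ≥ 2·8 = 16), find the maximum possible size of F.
max |F| = C(141, 7) = 188974733940

The Erdős-Ko-Rado theorem states: for n ≥ 2k, an intersecting family of k-subsets of an n-element set has size at most C(n − 1, k − 1), with equality for 'star' families {A ⊆ [n] : |A| = k, i ∈ A} (fix an element i). For n = 142, k = 8: C(141, 7) = 188974733940.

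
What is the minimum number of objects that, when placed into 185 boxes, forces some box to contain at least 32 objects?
n = (32 − 1)·185 + 1 = 5736

By the generalised pigeonhole principle, to guarantee some box contains ≥ r objects we need more than (r − 1) · k objects total. Threshold: n = (r − 1) · k + 1. With r = 32 and k = 185: n = 31 · 185 + 1 = 5735 + 1 = 5736. For n = 5735 = 31 · 185, we can put exactly 31 objects in every box, avoiding 32 in any single one — so 5736 is tight.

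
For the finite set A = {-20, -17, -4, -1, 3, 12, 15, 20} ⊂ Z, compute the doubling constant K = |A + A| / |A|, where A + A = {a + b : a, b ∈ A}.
K = |A + A| / |A| = 30/8 = 15/4

Enumerate A + A = {a + b : a, b ∈ A}. With |A| = 8, there are |A|^2 = 64 ordered sum pairs; collecting distinct values, A + A = {-40, -37, -34, -24, -21, -18, -17, -14, -8, -5, -2, -1, 0, 2, 3, 6, 8, 11, 14, 15, 16, 18, 19, 23, 24, 27, 30, 32, 35, 40}, so |A + A| = 30. Thus K = 30/8 = 15/4. For comparison, the minimum possible |A + A| over all 8-element sets is 2·8 − 1 = 15 (so min K = 15/8), attained only by arithmetic progressions.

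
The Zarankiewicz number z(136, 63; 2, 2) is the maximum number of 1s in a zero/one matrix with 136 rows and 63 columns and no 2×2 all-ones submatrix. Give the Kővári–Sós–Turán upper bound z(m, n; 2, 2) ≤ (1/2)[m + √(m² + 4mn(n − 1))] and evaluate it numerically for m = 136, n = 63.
z(136, 63; 2, 2) ≤ (1/2)[136 + √(136² + 4·136·63·62)] = (1/2)[136 + √2143360] = 800.0109

Kővári–Sós–Turán: let r_1, ..., r_136 be the row sums and z = Σ r_i the total number of 1s. Each pair of columns can share at most one row with both entries 1 (else a 2×2 all-ones block appears), so Σ_i C(r_i, 2) ≤ C(63, 2) = 1953. By convexity Σ_i C(r_i, 2) ≥ 136·C(z/136, 2) = z(z − 136)/(2·136), giving z² − 136z − 136·63·62 ≤ 0 and hence z ≤ (1/2)[136 + √(18496 + 4·531216)] = (1/2)[136 + √2143360] ≈ (1/2)(136 + 1464.0219) = 800.0109.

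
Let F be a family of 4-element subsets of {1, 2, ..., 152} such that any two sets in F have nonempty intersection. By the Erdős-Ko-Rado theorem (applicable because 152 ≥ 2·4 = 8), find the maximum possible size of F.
max |F| = C(151, 3) = 562475

The Erdős-Ko-Rado theorem states: for n ≥ 2k, an intersecting family of k-subsets of an n-element set has size at most C(n − 1, k − 1), with equality for 'star' families {A ⊆ [n] : |A| = k, i ∈ A} (fix an element i). For n = 152, k = 4: C(151, 3) = 562475.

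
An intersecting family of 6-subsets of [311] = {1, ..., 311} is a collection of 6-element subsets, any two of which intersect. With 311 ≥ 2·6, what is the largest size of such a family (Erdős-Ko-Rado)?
max |F| = C(310, 5) = 23096674062

Erdős-Ko-Rado (1961): when n ≥ 2k, max |F| = C(n−1, k−1). The bound is attained by the star {A : i ∈ A} for any fixed i ∈ [n]. Here C(311−1, 6−1) = C(310, 5) = 23096674062.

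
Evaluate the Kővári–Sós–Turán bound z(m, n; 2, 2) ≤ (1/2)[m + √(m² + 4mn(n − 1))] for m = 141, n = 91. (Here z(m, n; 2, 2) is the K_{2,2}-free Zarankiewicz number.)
z(141, 91; 2, 2) ≤ (1/2)[141 + √(141² + 4·141·91·90)] = (1/2)[141 + √4639041] = 1147.4217

Kővári–Sós–Turán: let r_1, ..., r_141 be the row sums and z = Σ r_i the total number of 1s. Each pair of columns can share at most one row with both entries 1 (else a 2×2 all-ones block appears), so Σ_i C(r_i, 2) ≤ C(91, 2) = 4095. By convexity Σ_i C(r_i, 2) ≥ 141·C(z/141, 2) = z(z − 141)/(2·141), giving z² − 141z − 141·91·90 ≤ 0 and hence z ≤ (1/2)[141 + √(19881 + 4·1154790)] = (1/2)[141 + √4639041] ≈ (1/2)(141 + 2153.8433) = 1147.4217.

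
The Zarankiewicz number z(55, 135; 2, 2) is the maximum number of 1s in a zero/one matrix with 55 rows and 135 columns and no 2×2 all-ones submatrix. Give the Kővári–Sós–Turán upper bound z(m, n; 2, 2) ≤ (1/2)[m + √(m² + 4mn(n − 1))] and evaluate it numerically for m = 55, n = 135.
z(55, 135; 2, 2) ≤ (1/2)[55 + √(55² + 4·55·135·134)] = (1/2)[55 + √3982825] = 1025.3508

Kővári–Sós–Turán: let r_1, ..., r_55 be the row sums and z = Σ r_i the total number of 1s. Each pair of columns can share at most one row with both entries 1 (else a 2×2 all-ones block appears), so Σ_i C(r_i, 2) ≤ C(135, 2) = 9045. By convexity Σ_i C(r_i, 2) ≥ 55·C(z/55, 2) = z(z − 55)/(2·55), giving z² − 55z − 55·135·134 ≤ 0 and hence z ≤ (1/2)[55 + √(3025 + 4·994950)] = (1/2)[55 + √3982825] ≈ (1/2)(55 + 1995.7016) = 1025.3508.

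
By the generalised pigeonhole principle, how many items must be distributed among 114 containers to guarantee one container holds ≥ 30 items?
n = (30 − 1)·114 + 1 = 3307

By the generalised pigeonhole principle, to guarantee some box contains ≥ r objects we need more than (r − 1) · k objects total. Threshold: n = (r − 1) · k + 1. With r = 30 and k = 114: n = 29 · 114 + 1 = 3306 + 1 = 3307. For n = 3306 = 29 · 114, we can put exactly 29 objects in every box, avoiding 30 in any single one — so 3307 is tight.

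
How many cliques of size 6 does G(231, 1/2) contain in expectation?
E[# K_6] = C(231, 6) · (1/2)^C(6, 2) = 197656884271 / 2^15 ≈ 6032009.407684

For each 6-subset S of vertices (there are C(231, 6) = 197656884271 such S), let X_S = 1 if S induces a K_6 (all C(6, 2) = 15 edges present). Then P(X_S = 1) = (1/2)^15 = 1/32768. By linearity of expectation, E[# K_6] = C(231, 6) · (1/2)^15 = 197656884271 / 32768 ≈ 6032009.407684.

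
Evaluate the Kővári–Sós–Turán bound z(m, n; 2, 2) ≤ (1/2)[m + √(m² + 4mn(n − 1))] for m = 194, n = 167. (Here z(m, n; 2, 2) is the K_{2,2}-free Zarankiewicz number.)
z(194, 167; 2, 2) ≤ (1/2)[194 + √(194² + 4·194·167·166)] = (1/2)[194 + √21549908] = 2418.0939

Kővári–Sós–Turán: let r_1, ..., r_194 be the row sums and z = Σ r_i the total number of 1s. Each pair of columns can share at most one row with both entries 1 (else a 2×2 all-ones block appears), so Σ_i C(r_i, 2) ≤ C(167, 2) = 13861. By convexity Σ_i C(r_i, 2) ≥ 194·C(z/194, 2) = z(z − 194)/(2·194), giving z² − 194z − 194·167·166 ≤ 0 and hence z ≤ (1/2)[194 + √(37636 + 4·5378068)] = (1/2)[194 + √21549908] ≈ (1/2)(194 + 4642.1878) = 2418.0939.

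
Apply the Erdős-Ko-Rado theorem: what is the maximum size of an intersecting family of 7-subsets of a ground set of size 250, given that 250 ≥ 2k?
max |F| = C(249, 6) = 311534754076

The Erdős-Ko-Rado theorem states: for n ≥ 2k, an intersecting family of k-subsets of an n-element set has size at most C(n − 1, k − 1), with equality for 'star' families {A ⊆ [n] : |A| = k, i ∈ A} (fix an element i). For n = 250, k = 7: C(249, 6) = 311534754076.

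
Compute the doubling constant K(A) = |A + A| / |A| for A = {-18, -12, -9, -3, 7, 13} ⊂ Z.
K = |A + A| / |A| = 18/6 = 3

Enumerate A + A = {a + b : a, b ∈ A}. With |A| = 6, there are |A|^2 = 36 ordered sum pairs; collecting distinct values, A + A = {-36, -30, -27, -24, -21, -18, -15, -12, -11, -6, -5, -2, 1, 4, 10, 14, 20, 26}, so |A + A| = 18. Thus K = 18/6 = 3. For comparison, the minimum possible |A + A| over all 6-element sets is 2·6 − 1 = 11 (so min K = 11/6), attained only by arithmetic progressions.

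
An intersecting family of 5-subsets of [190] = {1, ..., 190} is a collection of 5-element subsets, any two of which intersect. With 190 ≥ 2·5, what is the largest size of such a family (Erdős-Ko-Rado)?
max |F| = C(189, 4) = 51494751

Erdős-Ko-Rado (1961): when n ≥ 2k, max |F| = C(n−1, k−1). The bound is attained by the star {A : i ∈ A} for any fixed i ∈ [n]. Here C(190−1, 5−1) = C(189, 4) = 51494751.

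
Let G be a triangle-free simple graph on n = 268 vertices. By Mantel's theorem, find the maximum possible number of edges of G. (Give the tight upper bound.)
ex(268, K_3) = ⌊268^2/4⌋ = 17956

Mantel (1907): a triangle-free graph on n vertices has at most ⌊n^2/4⌋ edges, with equality for the complete bipartite graph K_{⌊n/2⌋, ⌈n/2⌉}. For n = 268: ⌊268^2/4⌋ = ⌊71824/4⌋ = 17956. The extremal graph is K_{134, 134}, which has 134·134 = 17956 edges.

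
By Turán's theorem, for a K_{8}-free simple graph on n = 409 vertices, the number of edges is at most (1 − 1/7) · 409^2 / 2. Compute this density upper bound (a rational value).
Turán density bound = (6/7) · 409^2/2 = 501843/7 ≈ 71691.8571

Turán's theorem: ex(n, K_{r+1}) is achieved by the complete r-partite Turán graph T(n, r) with parts as balanced as possible, and is at most (1 − 1/r) · n^2/2. For r = 7, n = 409: the density bound is (6/7) · 167281/2 = 501843/7 ≈ 71691.8571. The integer-valued extremum is e(T(409, 7)) = 71691, which is strictly less than the density bound 501843/7 since 7 ∤ 409 (the parts of T(409, 7) cannot all be equal).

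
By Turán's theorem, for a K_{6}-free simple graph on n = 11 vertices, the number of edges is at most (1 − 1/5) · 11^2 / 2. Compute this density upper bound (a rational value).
Turán density bound = (4/5) · 11^2/2 = 242/5 ≈ 48.4

Turán's theorem: ex(n, K_{r+1}) is achieved by the complete r-partite Turán graph T(n, r) with parts as balanced as possible, and is at most (1 − 1/r) · n^2/2. For r = 5, n = 11: the density bound is (4/5) · 121/2 = 242/5 ≈ 48.4. The integer-valued extremum is e(T(11, 5)) = 48, which is strictly less than the density bound 242/5 since 5 ∤ 11 (the parts of T(11, 5) cannot all be equal).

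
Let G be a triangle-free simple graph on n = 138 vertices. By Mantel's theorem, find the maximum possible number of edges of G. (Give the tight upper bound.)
ex(138, K_3) = ⌊138^2/4⌋ = 4761

Mantel (1907): a triangle-free graph on n vertices has at most ⌊n^2/4⌋ edges, with equality for the complete bipartite graph K_{⌊n/2⌋, ⌈n/2⌉}. For n = 138: ⌊138^2/4⌋ = ⌊19044/4⌋ = 4761. The extremal graph is K_{69, 69}, which has 69·69 = 4761 edges.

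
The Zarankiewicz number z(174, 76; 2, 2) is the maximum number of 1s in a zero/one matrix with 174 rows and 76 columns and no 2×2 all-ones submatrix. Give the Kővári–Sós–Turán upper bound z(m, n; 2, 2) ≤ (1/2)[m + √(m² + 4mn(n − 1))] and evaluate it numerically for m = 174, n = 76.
z(174, 76; 2, 2) ≤ (1/2)[174 + √(174² + 4·174·76·75)] = (1/2)[174 + √3997476] = 1086.6845

Kővári–Sós–Turán: let r_1, ..., r_174 be the row sums and z = Σ r_i the total number of 1s. Each pair of columns can share at most one row with both entries 1 (else a 2×2 all-ones block appears), so Σ_i C(r_i, 2) ≤ C(76, 2) = 2850. By convexity Σ_i C(r_i, 2) ≥ 174·C(z/174, 2) = z(z − 174)/(2·174), giving z² − 174z − 174·76·75 ≤ 0 and hence z ≤ (1/2)[174 + √(30276 + 4·991800)] = (1/2)[174 + √3997476] ≈ (1/2)(174 + 1999.3689) = 1086.6845.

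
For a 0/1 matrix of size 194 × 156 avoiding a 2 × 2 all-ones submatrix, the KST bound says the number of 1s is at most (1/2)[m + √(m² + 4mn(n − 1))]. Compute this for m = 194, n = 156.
z(194, 156; 2, 2) ≤ (1/2)[194 + √(194² + 4·194·156·155)] = (1/2)[194 + √18801316] = 2265.0242

Kővári–Sós–Turán: let r_1, ..., r_194 be the row sums and z = Σ r_i the total number of 1s. Each pair of columns can share at most one row with both entries 1 (else a 2×2 all-ones block appears), so Σ_i C(r_i, 2) ≤ C(156, 2) = 12090. By convexity Σ_i C(r_i, 2) ≥ 194·C(z/194, 2) = z(z − 194)/(2·194), giving z² − 194z − 194·156·155 ≤ 0 and hence z ≤ (1/2)[194 + √(37636 + 4·4690920)] = (1/2)[194 + √18801316] ≈ (1/2)(194 + 4336.0484) = 2265.0242.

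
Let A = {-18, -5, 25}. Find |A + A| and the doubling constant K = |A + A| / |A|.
K = |A + A| / |A| = 6/3 = 2

Enumerate A + A = {a + b : a, b ∈ A}. With |A| = 3, there are |A|^2 = 9 ordered sum pairs; collecting distinct values, A + A = {-36, -23, -10, 7, 20, 50}, so |A + A| = 6. Thus K = 6/3 = 2. For comparison, the minimum possible |A + A| over all 3-element sets is 2·3 − 1 = 5 (so min K = 5/3), attained only by arithmetic progressions.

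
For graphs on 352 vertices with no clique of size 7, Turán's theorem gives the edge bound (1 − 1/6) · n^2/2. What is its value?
Turán density bound = (5/6) · 352^2/2 = 154880/3 ≈ 51626.6667

Turán's theorem: ex(n, K_{r+1}) is achieved by the complete r-partite Turán graph T(n, r) with parts as balanced as possible, and is at most (1 − 1/r) · n^2/2. For r = 6, n = 352: the density bound is (5/6) · 123904/2 = 154880/3 ≈ 51626.6667. The integer-valued extremum is e(T(352, 6)) = 51626, which is strictly less than the density bound 154880/3 since 6 ∤ 352 (the parts of T(352, 6) cannot all be equal).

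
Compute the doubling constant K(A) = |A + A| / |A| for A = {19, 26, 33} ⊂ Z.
K = |A + A| / |A| = 5/3

Enumerate A + A = {a + b : a, b ∈ A}. With |A| = 3, there are |A|^2 = 9 ordered sum pairs; collecting distinct values, A + A = {38, 45, 52, 59, 66}, so |A + A| = 5. Thus K = 5/3. Here |A + A| = 2|A| − 1 = 5, the minimum possible — so K = 5/3 is minimal, which holds iff A is an arithmetic progression.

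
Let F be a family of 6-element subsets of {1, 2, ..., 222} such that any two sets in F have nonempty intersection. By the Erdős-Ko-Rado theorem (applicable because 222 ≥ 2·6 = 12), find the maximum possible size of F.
max |F| = C(221, 5) = 4197532339

Erdős-Ko-Rado (1961): when n ≥ 2k, max |F| = C(n−1, k−1). The bound is attained by the star {A : i ∈ A} for any fixed i ∈ [n]. Here C(222−1, 6−1) = C(221, 5) = 4197532339.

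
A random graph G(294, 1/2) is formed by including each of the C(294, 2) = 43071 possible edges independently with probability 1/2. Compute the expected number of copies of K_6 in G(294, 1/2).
E[# K_6] = C(294, 6) · (1/2)^C(6, 2) = 852028526377 / 2^15 ≈ 26001847.118439

For each 6-subset S of vertices (there are C(294, 6) = 852028526377 such S), let X_S = 1 if S induces a K_6 (all C(6, 2) = 15 edges present). Then P(X_S = 1) = (1/2)^15 = 1/32768. By linearity of expectation, E[# K_6] = C(294, 6) · (1/2)^15 = 852028526377 / 32768 ≈ 26001847.118439.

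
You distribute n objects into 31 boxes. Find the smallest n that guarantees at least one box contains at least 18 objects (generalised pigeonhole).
n = (18 − 1)·31 + 1 = 528

By the generalised pigeonhole principle, to guarantee some box contains ≥ r objects we need more than (r − 1) · k objects total. Threshold: n = (r − 1) · k + 1. With r = 18 and k = 31: n = 17 · 31 + 1 = 527 + 1 = 528. For n = 527 = 17 · 31, we can put exactly 17 objects in every box, avoiding 18 in any single one — so 528 is tight.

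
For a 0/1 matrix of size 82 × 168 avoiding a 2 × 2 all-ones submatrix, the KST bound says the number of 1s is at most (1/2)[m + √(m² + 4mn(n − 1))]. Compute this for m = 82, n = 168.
z(82, 168; 2, 2) ≤ (1/2)[82 + √(82² + 4·82·168·167)] = (1/2)[82 + √9209092] = 1558.3243

Kővári–Sós–Turán: let r_1, ..., r_82 be the row sums and z = Σ r_i the total number of 1s. Each pair of columns can share at most one row with both entries 1 (else a 2×2 all-ones block appears), so Σ_i C(r_i, 2) ≤ C(168, 2) = 14028. By convexity Σ_i C(r_i, 2) ≥ 82·C(z/82, 2) = z(z − 82)/(2·82), giving z² − 82z − 82·168·167 ≤ 0 and hence z ≤ (1/2)[82 + √(6724 + 4·2300592)] = (1/2)[82 + √9209092] ≈ (1/2)(82 + 3034.6486) = 1558.3243.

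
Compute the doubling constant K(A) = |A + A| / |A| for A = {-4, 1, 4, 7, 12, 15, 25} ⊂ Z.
K = |A + A| / |A| = 23/7

Enumerate A + A = {a + b : a, b ∈ A}. With |A| = 7, there are |A|^2 = 49 ordered sum pairs; collecting distinct values, A + A = {-8, -3, 0, 2, 3, 5, 8, 11, 13, 14, 16, 19, 21, 22, 24, 26, 27, 29, 30, 32, 37, 40, 50}, so |A + A| = 23. Thus K = 23/7. For comparison, the minimum possible |A + A| over all 7-element sets is 2·7 − 1 = 13 (so min K = 13/7), attained only by arithmetic progressions.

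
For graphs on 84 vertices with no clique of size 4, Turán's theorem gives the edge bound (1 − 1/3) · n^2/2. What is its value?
Turán density bound = (2/3) · 84^2/2 = 2352

Turán's theorem: ex(n, K_{r+1}) is achieved by the complete r-partite Turán graph T(n, r) with parts as balanced as possible, and is at most (1 − 1/r) · n^2/2. For r = 3, n = 84: the density bound is (2/3) · 7056/2 = 2352. Since 3 ∣ 84, the Turán graph T(84, 3) has parts of equal size 28, and its edge count e(T(84, 3)) = 2352 attains the density bound exactly.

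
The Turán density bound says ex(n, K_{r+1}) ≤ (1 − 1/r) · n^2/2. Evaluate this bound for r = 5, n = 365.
Turán density bound = (4/5) · 365^2/2 = 53290

Turán's theorem: ex(n, K_{r+1}) is achieved by the complete r-partite Turán graph T(n, r) with parts as balanced as possible, and is at most (1 − 1/r) · n^2/2. For r = 5, n = 365: the density bound is (4/5) · 133225/2 = 53290. Since 5 ∣ 365, the Turán graph T(365, 5) has parts of equal size 73, and its edge count e(T(365, 5)) = 53290 attains the density bound exactly.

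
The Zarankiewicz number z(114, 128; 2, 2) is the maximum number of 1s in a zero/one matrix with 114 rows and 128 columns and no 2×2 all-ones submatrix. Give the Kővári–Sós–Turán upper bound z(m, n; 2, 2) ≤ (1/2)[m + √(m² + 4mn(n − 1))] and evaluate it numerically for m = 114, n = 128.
z(114, 128; 2, 2) ≤ (1/2)[114 + √(114² + 4·114·128·127)] = (1/2)[114 + √7425732] = 1419.5098

Kővári–Sós–Turán: let r_1, ..., r_114 be the row sums and z = Σ r_i the total number of 1s. Each pair of columns can share at most one row with both entries 1 (else a 2×2 all-ones block appears), so Σ_i C(r_i, 2) ≤ C(128, 2) = 8128. By convexity Σ_i C(r_i, 2) ≥ 114·C(z/114, 2) = z(z − 114)/(2·114), giving z² − 114z − 114·128·127 ≤ 0 and hence z ≤ (1/2)[114 + √(12996 + 4·1853184)] = (1/2)[114 + √7425732] ≈ (1/2)(114 + 2725.0196) = 1419.5098.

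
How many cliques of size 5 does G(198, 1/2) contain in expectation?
E[# K_5] = C(198, 5) · (1/2)^C(5, 2) = 2410141734 / 2^10 = 1205070867/512 ≈ 2353654.037109

For each 5-subset S of vertices (there are C(198, 5) = 2410141734 such S), let X_S = 1 if S induces a K_5 (all C(5, 2) = 10 edges present). Then P(X_S = 1) = (1/2)^10 = 1/1024. By linearity of expectation, E[# K_5] = C(198, 5) · (1/2)^10 = 2410141734 / 1024 = 1205070867/512 ≈ 2353654.037109.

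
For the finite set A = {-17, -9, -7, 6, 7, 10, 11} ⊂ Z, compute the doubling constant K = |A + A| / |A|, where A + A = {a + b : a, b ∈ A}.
K = |A + A| / |A| = 27/7

Enumerate A + A = {a + b : a, b ∈ A}. With |A| = 7, there are |A|^2 = 49 ordered sum pairs; collecting distinct values, A + A = {-34, -26, -24, -18, -16, -14, -11, -10, -7, -6, -3, -2, -1, 0, 1, 2, 3, 4, 12, 13, 14, 16, 17, 18, 20, 21, 22}, so |A + A| = 27. Thus K = 27/7. For comparison, the minimum possible |A + A| over all 7-element sets is 2·7 − 1 = 13 (so min K = 13/7), attained only by arithmetic progressions.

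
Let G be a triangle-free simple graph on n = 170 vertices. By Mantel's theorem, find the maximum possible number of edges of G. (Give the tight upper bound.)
ex(170, K_3) = ⌊170^2/4⌋ = 7225

Mantel (1907): a triangle-free graph on n vertices has at most ⌊n^2/4⌋ edges, with equality for the complete bipartite graph K_{⌊n/2⌋, ⌈n/2⌉}. For n = 170: ⌊170^2/4⌋ = ⌊28900/4⌋ = 7225. The extremal graph is K_{85, 85}, which has 85·85 = 7225 edges.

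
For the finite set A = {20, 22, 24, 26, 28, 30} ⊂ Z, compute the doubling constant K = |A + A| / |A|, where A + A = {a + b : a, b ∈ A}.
K = |A + A| / |A| = 11/6

Enumerate A + A = {a + b : a, b ∈ A}. With |A| = 6, there are |A|^2 = 36 ordered sum pairs; collecting distinct values, A + A = {40, 42, 44, 46, 48, 50, 52, 54, 56, 58, 60}, so |A + A| = 11. Thus K = 11/6. Here |A + A| = 2|A| − 1 = 11, the minimum possible — so K = 11/6 is minimal, which holds iff A is an arithmetic progression.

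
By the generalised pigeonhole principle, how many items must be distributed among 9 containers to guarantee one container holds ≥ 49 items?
n = (49 − 1)·9 + 1 = 433

By the generalised pigeonhole principle, to guarantee some box contains ≥ r objects we need more than (r − 1) · k objects total. Threshold: n = (r − 1) · k + 1. With r = 49 and k = 9: n = 48 · 9 + 1 = 432 + 1 = 433. For n = 432 = 48 · 9, we can put exactly 48 objects in every box, avoiding 49 in any single one — so 433 is tight.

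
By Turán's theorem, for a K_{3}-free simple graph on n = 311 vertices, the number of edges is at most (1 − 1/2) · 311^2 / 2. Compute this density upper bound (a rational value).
Turán density bound = (1/2) · 311^2/2 = 96721/4 ≈ 24180.25

Turán's theorem: ex(n, K_{r+1}) is achieved by the complete r-partite Turán graph T(n, r) with parts as balanced as possible, and is at most (1 − 1/r) · n^2/2. For r = 2, n = 311: the density bound is (1/2) · 96721/2 = 96721/4 ≈ 24180.25. The integer-valued extremum is e(T(311, 2)) = 24180, which is strictly less than the density bound 96721/4 since 2 ∤ 311 (the parts of T(311, 2) cannot all be equal).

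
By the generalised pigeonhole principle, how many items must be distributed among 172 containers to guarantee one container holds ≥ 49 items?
n = (49 − 1)·172 + 1 = 8257

By the generalised pigeonhole principle, to guarantee some box contains ≥ r objects we need more than (r − 1) · k objects total. Threshold: n = (r − 1) · k + 1. With r = 49 and k = 172: n = 48 · 172 + 1 = 8256 + 1 = 8257. For n = 8256 = 48 · 172, we can put exactly 48 objects in every box, avoiding 49 in any single one — so 8257 is tight.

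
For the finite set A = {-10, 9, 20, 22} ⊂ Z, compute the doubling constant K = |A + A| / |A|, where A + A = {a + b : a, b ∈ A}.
K = |A + A| / |A| = 10/4 = 5/2

Enumerate A + A = {a + b : a, b ∈ A}. With |A| = 4, there are |A|^2 = 16 ordered sum pairs; collecting distinct values, A + A = {-20, -1, 10, 12, 18, 29, 31, 40, 42, 44}, so |A + A| = 10. Thus K = 10/4 = 5/2. For comparison, the minimum possible |A + A| over all 4-element sets is 2·4 − 1 = 7 (so min K = 7/4), attained only by arithmetic progressions.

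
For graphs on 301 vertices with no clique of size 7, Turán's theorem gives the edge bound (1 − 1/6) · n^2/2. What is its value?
Turán density bound = (5/6) · 301^2/2 = 453005/12 ≈ 37750.4167

Turán's theorem: ex(n, K_{r+1}) is achieved by the complete r-partite Turán graph T(n, r) with parts as balanced as possible, and is at most (1 − 1/r) · n^2/2. For r = 6, n = 301: the density bound is (5/6) · 90601/2 = 453005/12 ≈ 37750.4167. The integer-valued extremum is e(T(301, 6)) = 37750, which is strictly less than the density bound 453005/12 since 6 ∤ 301 (the parts of T(301, 6) cannot all be equal).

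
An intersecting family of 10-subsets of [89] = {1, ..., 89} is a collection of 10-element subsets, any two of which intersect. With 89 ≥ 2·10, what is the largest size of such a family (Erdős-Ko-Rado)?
max |F| = C(88, 9) = 571350360240

The Erdős-Ko-Rado theorem states: for n ≥ 2k, an intersecting family of k-subsets of an n-element set has size at most C(n − 1, k − 1), with equality for 'star' families {A ⊆ [n] : |A| = k, i ∈ A} (fix an element i). For n = 89, k = 10: C(88, 9) = 571350360240.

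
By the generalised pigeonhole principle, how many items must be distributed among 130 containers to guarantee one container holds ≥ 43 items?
n = (43 − 1)·130 + 1 = 5461

By the generalised pigeonhole principle, to guarantee some box contains ≥ r objects we need more than (r − 1) · k objects total. Threshold: n = (r − 1) · k + 1. With r = 43 and k = 130: n = 42 · 130 + 1 = 5460 + 1 = 5461. For n = 5460 = 42 · 130, we can put exactly 42 objects in every box, avoiding 43 in any single one — so 5461 is tight.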